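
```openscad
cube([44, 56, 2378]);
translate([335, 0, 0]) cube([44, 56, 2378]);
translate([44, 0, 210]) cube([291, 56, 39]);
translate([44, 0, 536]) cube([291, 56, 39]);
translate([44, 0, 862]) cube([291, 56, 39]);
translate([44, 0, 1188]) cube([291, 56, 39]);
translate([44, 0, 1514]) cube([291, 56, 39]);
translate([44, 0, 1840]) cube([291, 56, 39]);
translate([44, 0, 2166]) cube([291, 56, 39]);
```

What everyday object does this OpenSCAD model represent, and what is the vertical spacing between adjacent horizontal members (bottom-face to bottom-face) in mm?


A ladder. The rung spacing is 326 mm.

Two tall 44×56 posts with 7 short bars between them — a ladder. Adjacent rungs sit at z = 210 and z = 536, so the spacing is 536 − 210 = 326 mm.


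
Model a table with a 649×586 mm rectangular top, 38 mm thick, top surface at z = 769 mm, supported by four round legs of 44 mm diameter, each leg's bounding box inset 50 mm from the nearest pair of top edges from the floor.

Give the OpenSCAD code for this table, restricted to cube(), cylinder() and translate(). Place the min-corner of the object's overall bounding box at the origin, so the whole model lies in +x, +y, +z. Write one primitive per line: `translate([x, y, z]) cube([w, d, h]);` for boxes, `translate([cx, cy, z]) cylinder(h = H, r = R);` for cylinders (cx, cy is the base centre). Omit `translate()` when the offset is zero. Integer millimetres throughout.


translate([0, 0, 731]) cube([649, 586, 38]);
translate([72, 72, 0]) cylinder(h = 731, r = 22);
translate([577, 72, 0]) cylinder(h = 731, r = 22);
translate([72, 514, 0]) cylinder(h = 731, r = 22);
translate([577, 514, 0]) cylinder(h = 731, r = 22);


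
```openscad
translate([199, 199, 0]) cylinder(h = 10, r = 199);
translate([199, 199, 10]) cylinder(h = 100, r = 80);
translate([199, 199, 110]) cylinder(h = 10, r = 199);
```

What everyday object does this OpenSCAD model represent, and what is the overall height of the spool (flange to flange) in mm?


A spool. The overall height is 120 mm.

Three coaxial cylinders, large–small–large — a spool. Two 10 mm flanges and a 100 mm core give 10 + 100 + 10 = 120 mm.


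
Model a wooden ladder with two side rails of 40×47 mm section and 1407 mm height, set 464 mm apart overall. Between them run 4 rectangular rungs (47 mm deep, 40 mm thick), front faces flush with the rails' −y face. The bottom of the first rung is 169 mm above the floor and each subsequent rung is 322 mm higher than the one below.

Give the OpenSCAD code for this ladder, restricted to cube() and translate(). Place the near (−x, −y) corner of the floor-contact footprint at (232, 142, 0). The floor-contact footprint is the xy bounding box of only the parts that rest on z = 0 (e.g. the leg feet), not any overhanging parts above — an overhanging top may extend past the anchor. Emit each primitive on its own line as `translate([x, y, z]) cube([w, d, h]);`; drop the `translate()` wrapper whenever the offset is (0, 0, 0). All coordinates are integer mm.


translate([232, 142, 0]) cube([40, 47, 1407]);
translate([656, 142, 0]) cube([40, 47, 1407]);
translate([272, 142, 169]) cube([384, 47, 40]);
translate([272, 142, 491]) cube([384, 47, 40]);
translate([272, 142, 813]) cube([384, 47, 40]);
translate([272, 142, 1135]) cube([384, 47, 40]);


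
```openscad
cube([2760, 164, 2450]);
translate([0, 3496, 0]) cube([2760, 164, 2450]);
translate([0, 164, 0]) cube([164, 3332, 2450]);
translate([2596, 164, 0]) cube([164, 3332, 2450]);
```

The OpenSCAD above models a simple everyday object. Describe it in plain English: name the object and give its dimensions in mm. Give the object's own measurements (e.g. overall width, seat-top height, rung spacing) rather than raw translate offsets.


The wall frame of a small rectangular building: four walls, each 2450 mm tall and 164 mm thick, enclosing a footprint 2760 mm (x) by 3660 mm (y) outside-to-outside, with no floor or roof. The front and back walls (the −y and +y sides) span the full width; the two side walls fit between them.


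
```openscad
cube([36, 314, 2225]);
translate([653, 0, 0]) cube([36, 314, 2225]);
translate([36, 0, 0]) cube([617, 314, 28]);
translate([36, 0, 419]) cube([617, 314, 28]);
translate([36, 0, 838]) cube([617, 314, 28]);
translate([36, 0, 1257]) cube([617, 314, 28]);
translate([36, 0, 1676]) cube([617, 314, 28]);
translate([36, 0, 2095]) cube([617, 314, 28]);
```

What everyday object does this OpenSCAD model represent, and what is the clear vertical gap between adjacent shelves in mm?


A bookshelf. The clear shelf gap is 391 mm.

Two tall side panels with 6 horizontal boards between them — a bookshelf. The first two shelf undersides are at z = 0 and z = 419; with shelf thickness 28, the clear gap is 419 − 0 − 28 = 391 mm.


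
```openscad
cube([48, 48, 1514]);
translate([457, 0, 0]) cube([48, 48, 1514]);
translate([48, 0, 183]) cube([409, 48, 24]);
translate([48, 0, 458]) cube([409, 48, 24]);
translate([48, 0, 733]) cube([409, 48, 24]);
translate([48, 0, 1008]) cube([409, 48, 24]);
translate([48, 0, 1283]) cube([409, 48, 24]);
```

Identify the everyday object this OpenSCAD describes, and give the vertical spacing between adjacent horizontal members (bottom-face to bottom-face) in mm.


A ladder. The rung spacing is 275 mm.

Two tall 48×48 posts with 5 short bars between them — a ladder. Adjacent rungs sit at z = 183 and z = 458, so the spacing is 458 − 183 = 275 mm.


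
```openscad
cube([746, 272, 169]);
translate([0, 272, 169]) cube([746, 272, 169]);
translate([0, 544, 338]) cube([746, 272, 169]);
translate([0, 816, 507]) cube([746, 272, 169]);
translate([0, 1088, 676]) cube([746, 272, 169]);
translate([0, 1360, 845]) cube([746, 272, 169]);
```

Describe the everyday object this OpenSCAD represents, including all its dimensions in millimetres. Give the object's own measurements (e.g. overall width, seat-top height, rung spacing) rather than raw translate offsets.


A straight staircase of 6 solid steps. Each step is 746 mm wide (x), 272 mm deep (y, the going) and 169 mm tall (the rise). The first step rests on the floor; each subsequent step sits one going further in +y and one rise higher in +z, directly behind and above the previous step with no overlap.


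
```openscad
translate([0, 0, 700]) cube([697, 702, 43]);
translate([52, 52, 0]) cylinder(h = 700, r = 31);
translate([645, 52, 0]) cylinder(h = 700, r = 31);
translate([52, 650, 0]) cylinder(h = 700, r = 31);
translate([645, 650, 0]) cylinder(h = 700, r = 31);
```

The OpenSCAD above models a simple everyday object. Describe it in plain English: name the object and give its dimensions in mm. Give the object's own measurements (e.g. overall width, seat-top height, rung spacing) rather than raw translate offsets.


A table: top 697 mm (x) × 702 mm (y), 43 mm thick, upper face at z = 743 mm, on four round legs of 62 mm diameter, each leg's bounding box inset 21 mm from the nearest pair of top edges from z = 0 to the bottom of the top.


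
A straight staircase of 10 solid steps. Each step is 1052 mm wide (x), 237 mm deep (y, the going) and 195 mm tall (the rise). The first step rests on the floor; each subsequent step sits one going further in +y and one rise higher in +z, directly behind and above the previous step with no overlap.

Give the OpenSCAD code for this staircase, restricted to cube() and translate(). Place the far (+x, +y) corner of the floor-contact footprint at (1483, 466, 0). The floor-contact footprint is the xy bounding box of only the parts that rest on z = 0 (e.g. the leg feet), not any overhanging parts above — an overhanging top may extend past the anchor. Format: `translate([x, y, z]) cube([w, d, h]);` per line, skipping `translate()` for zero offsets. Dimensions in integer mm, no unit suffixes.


translate([431, 229, 0]) cube([1052, 237, 195]);
translate([431, 466, 195]) cube([1052, 237, 195]);
translate([431, 703, 390]) cube([1052, 237, 195]);
translate([431, 940, 585]) cube([1052, 237, 195]);
translate([431, 1177, 780]) cube([1052, 237, 195]);
translate([431, 1414, 975]) cube([1052, 237, 195]);
translate([431, 1651, 1170]) cube([1052, 237, 195]);
translate([431, 1888, 1365]) cube([1052, 237, 195]);
translate([431, 2125, 1560]) cube([1052, 237, 195]);
translate([431, 2362, 1755]) cube([1052, 237, 195]);


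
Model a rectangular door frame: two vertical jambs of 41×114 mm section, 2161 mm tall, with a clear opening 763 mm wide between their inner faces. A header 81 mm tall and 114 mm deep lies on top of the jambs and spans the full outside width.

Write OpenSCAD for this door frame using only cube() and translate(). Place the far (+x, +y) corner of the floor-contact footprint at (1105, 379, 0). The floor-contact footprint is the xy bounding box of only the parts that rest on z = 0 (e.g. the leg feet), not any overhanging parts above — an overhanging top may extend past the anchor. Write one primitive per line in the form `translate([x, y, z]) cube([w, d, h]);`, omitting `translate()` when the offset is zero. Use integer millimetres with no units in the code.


translate([260, 265, 0]) cube([41, 114, 2161]);
translate([1064, 265, 0]) cube([41, 114, 2161]);
translate([260, 265, 2161]) cube([845, 114, 81]);


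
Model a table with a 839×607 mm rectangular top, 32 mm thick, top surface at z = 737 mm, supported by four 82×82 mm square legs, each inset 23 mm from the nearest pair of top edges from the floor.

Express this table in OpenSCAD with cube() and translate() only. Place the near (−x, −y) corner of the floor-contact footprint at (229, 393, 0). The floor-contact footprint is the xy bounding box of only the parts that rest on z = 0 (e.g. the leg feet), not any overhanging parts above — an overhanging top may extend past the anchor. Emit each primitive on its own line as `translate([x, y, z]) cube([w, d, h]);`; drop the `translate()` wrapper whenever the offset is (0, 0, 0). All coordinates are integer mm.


// leg_h = 737 - 32 = 705
translate([206, 370, 705]) cube([839, 607, 32]);
translate([229, 393, 0]) cube([82, 82, 705]);
translate([940, 393, 0]) cube([82, 82, 705]);
translate([229, 872, 0]) cube([82, 82, 705]);
translate([940, 872, 0]) cube([82, 82, 705]);


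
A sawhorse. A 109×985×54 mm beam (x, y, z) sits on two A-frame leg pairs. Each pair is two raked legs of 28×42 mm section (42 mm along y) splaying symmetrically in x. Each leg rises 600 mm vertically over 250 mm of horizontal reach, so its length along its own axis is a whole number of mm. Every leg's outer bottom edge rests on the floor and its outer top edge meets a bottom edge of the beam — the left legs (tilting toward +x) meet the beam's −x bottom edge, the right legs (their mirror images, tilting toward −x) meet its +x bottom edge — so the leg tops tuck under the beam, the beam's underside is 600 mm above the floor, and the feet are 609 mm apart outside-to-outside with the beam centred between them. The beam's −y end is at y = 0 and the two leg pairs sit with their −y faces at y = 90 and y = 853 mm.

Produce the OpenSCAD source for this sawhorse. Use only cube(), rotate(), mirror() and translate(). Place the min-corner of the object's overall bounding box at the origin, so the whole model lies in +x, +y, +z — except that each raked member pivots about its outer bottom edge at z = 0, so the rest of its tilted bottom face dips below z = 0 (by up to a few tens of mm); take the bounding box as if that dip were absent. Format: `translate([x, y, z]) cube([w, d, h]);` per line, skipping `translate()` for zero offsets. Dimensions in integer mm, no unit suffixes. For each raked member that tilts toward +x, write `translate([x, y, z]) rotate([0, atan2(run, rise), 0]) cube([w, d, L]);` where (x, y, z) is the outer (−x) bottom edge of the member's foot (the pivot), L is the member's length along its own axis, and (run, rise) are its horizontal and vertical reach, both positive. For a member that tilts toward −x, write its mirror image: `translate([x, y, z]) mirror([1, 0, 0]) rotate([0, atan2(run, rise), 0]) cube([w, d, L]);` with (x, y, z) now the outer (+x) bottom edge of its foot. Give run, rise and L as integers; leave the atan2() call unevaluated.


translate([250, 0, 600]) cube([109, 985, 54]);
translate([0, 90, 0]) rotate([0, atan2(250, 600), 0]) cube([28, 42, 650]);
translate([609, 90, 0]) mirror([1, 0, 0]) rotate([0, atan2(250, 600), 0]) cube([28, 42, 650]);
translate([0, 853, 0]) rotate([0, atan2(250, 600), 0]) cube([28, 42, 650]);
translate([609, 853, 0]) mirror([1, 0, 0]) rotate([0, atan2(250, 600), 0]) cube([28, 42, 650]);


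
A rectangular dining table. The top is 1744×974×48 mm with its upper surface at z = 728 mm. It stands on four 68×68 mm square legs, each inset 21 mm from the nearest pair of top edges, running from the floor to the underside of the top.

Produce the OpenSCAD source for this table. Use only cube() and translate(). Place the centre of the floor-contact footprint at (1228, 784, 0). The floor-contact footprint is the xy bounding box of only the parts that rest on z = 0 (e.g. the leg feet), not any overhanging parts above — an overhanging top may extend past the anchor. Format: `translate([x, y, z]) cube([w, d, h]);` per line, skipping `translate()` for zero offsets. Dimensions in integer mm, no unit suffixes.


// leg_h = 728 - 48 = 680
translate([356, 297, 680]) cube([1744, 974, 48]);
translate([377, 318, 0]) cube([68, 68, 680]);
translate([2011, 318, 0]) cube([68, 68, 680]);
translate([377, 1182, 0]) cube([68, 68, 680]);
translate([2011, 1182, 0]) cube([68, 68, 680]);


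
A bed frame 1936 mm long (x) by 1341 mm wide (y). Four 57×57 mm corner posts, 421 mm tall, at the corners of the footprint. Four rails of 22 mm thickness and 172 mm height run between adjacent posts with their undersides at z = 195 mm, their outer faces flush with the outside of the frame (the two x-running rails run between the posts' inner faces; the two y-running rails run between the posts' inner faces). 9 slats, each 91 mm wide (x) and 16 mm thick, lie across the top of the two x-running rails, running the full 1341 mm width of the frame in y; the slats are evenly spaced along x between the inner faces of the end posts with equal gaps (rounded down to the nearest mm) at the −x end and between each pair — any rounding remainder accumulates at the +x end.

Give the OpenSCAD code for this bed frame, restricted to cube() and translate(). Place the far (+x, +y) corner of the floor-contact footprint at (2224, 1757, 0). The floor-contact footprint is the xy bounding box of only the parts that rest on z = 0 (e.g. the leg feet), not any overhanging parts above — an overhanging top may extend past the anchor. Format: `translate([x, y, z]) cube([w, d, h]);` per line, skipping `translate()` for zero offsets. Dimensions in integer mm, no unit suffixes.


translate([288, 416, 0]) cube([57, 57, 421]);
translate([288, 1700, 0]) cube([57, 57, 421]);
translate([2167, 416, 0]) cube([57, 57, 421]);
translate([2167, 1700, 0]) cube([57, 57, 421]);
translate([345, 416, 195]) cube([1822, 22, 172]);
translate([345, 1735, 195]) cube([1822, 22, 172]);
translate([288, 473, 195]) cube([22, 1227, 172]);
translate([2202, 473, 195]) cube([22, 1227, 172]);
translate([445, 416, 367]) cube([91, 1341, 16]);
translate([636, 416, 367]) cube([91, 1341, 16]);
translate([827, 416, 367]) cube([91, 1341, 16]);
translate([1018, 416, 367]) cube([91, 1341, 16]);
translate([1209, 416, 367]) cube([91, 1341, 16]);
translate([1400, 416, 367]) cube([91, 1341, 16]);
translate([1591, 416, 367]) cube([91, 1341, 16]);
translate([1782, 416, 367]) cube([91, 1341, 16]);
translate([1973, 416, 367]) cube([91, 1341, 16]);


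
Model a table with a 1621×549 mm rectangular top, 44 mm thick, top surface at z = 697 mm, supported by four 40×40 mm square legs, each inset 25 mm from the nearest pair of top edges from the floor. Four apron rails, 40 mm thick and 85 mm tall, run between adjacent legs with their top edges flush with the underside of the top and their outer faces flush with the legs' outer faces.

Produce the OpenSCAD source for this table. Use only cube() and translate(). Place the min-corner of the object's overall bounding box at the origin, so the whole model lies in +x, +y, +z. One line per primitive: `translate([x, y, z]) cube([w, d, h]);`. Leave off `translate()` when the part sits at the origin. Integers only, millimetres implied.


translate([0, 0, 653]) cube([1621, 549, 44]);
translate([25, 25, 0]) cube([40, 40, 653]);
translate([1556, 25, 0]) cube([40, 40, 653]);
translate([25, 484, 0]) cube([40, 40, 653]);
translate([1556, 484, 0]) cube([40, 40, 653]);
translate([65, 25, 568]) cube([1491, 40, 85]);
translate([65, 484, 568]) cube([1491, 40, 85]);
translate([25, 65, 568]) cube([40, 419, 85]);
translate([1556, 65, 568]) cube([40, 419, 85]);


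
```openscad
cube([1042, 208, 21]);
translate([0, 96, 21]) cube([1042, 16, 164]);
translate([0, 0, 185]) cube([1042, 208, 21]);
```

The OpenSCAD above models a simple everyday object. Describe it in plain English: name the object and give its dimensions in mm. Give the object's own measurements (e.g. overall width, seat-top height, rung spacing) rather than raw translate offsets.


An I-beam lying along x, 1042 mm long. Overall section height 206 mm. Two flanges 208 mm wide (y) and 21 mm thick, one on the floor and one at the top; a web 16 mm thick runs between them, centred on the flange width.


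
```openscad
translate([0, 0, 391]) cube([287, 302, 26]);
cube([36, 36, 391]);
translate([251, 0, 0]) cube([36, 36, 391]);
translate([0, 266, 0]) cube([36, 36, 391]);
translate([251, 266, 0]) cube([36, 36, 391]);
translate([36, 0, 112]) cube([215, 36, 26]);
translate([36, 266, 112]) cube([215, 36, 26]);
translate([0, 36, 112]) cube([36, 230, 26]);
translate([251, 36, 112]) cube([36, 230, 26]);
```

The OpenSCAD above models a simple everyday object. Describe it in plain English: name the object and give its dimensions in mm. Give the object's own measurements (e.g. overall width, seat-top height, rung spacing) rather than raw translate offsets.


A simple wooden stool: a rectangular seat 287 mm (x) by 302 mm (y), 26 mm thick, top face at z = 417 mm, on four square legs, each 36×36 mm in cross-section. The legs rest on z = 0, each flush with a corner of the seat. Four stretchers, 36 mm wide and 26 mm tall, connect adjacent legs with their undersides at z = 112 mm, each running between the inner faces of the legs it joins and aligned with the legs' outer faces on the other axis.


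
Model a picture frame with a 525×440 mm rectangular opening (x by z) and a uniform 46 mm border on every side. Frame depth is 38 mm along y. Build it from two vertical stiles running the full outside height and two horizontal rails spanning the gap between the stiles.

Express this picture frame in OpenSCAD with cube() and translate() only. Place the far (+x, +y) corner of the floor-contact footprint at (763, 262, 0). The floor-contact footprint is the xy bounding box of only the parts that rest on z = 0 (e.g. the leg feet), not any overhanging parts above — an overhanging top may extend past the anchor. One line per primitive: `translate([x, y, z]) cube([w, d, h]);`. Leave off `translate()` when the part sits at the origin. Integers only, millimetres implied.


translate([146, 224, 0]) cube([46, 38, 532]);
translate([717, 224, 0]) cube([46, 38, 532]);
translate([192, 224, 0]) cube([525, 38, 46]);
translate([192, 224, 486]) cube([525, 38, 46]);


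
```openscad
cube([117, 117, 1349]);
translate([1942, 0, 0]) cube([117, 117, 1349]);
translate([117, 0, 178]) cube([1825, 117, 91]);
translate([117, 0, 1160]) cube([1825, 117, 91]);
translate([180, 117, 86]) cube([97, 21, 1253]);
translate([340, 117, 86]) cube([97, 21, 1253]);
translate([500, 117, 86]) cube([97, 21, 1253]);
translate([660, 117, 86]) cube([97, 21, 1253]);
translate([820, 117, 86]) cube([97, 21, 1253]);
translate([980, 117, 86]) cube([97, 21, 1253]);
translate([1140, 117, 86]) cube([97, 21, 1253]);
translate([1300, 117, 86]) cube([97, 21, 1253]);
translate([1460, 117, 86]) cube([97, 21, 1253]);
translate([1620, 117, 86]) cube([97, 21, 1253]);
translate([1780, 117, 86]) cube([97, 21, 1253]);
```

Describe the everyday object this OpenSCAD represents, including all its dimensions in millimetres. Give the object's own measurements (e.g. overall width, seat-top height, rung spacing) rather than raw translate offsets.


A fence section. Two 117×117 mm posts, 1349 mm tall, stand on the floor with a clear span of 1825 mm between their inner faces. Two horizontal rails of 117×91 mm section span the gap between the posts with their undersides at z = 178 mm and z = 1160 mm, flush with the posts' −y face. 11 pickets, each 97 mm wide, 21 mm thick and 1253 mm tall, are fixed to the +y face of the rails with their bottoms at z = 86 mm, spaced across the span with a 63 mm gap after the −x post and between neighbouring pickets, with 65 mm left before the +x post.


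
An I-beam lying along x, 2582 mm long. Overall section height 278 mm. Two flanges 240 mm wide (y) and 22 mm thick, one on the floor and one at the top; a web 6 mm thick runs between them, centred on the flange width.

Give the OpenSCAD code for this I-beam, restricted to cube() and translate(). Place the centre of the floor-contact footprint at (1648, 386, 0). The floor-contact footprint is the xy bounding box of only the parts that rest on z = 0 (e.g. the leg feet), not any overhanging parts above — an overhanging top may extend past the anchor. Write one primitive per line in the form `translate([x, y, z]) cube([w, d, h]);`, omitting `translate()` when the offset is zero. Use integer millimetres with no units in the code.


translate([357, 266, 0]) cube([2582, 240, 22]);
translate([357, 383, 22]) cube([2582, 6, 234]);
translate([357, 266, 256]) cube([2582, 240, 22]);


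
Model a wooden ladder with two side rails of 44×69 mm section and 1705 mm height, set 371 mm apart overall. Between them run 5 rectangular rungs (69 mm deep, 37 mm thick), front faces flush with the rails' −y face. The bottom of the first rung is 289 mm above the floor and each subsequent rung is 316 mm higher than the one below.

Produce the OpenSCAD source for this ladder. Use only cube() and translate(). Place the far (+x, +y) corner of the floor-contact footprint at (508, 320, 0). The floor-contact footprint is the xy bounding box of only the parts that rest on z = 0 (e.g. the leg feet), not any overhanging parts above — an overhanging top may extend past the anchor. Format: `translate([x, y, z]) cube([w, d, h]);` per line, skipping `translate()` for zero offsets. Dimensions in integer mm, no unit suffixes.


// rung span = 371 - 2*44 = 283
// rung[k] z = 289 + k*316
translate([137, 251, 0]) cube([44, 69, 1705]);
translate([464, 251, 0]) cube([44, 69, 1705]);
translate([181, 251, 289]) cube([283, 69, 37]);
translate([181, 251, 605]) cube([283, 69, 37]);
translate([181, 251, 921]) cube([283, 69, 37]);
translate([181, 251, 1237]) cube([283, 69, 37]);
translate([181, 251, 1553]) cube([283, 69, 37]);


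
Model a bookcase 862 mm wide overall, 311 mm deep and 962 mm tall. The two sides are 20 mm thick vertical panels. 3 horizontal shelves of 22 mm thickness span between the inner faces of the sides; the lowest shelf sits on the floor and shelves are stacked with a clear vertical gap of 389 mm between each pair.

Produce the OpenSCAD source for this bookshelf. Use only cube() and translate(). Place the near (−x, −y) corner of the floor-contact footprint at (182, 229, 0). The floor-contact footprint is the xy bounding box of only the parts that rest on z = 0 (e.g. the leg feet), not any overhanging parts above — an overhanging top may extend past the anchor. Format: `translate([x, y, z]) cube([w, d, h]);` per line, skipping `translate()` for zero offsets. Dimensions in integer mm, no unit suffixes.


translate([182, 229, 0]) cube([20, 311, 962]);
translate([1024, 229, 0]) cube([20, 311, 962]);
translate([202, 229, 0]) cube([822, 311, 22]);
translate([202, 229, 411]) cube([822, 311, 22]);
translate([202, 229, 822]) cube([822, 311, 22]);


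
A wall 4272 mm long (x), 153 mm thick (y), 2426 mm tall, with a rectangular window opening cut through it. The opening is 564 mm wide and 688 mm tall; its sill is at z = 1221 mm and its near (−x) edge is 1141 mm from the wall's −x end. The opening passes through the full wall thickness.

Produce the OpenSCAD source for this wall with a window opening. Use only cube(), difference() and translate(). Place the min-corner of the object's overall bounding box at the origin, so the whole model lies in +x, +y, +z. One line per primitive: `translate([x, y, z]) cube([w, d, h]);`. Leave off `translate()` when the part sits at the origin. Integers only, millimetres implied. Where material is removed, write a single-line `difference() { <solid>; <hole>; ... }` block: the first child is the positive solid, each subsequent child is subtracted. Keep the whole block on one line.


difference() { cube([4272, 153, 2426]); translate([1141, 0, 1221]) cube([564, 153, 688]); }


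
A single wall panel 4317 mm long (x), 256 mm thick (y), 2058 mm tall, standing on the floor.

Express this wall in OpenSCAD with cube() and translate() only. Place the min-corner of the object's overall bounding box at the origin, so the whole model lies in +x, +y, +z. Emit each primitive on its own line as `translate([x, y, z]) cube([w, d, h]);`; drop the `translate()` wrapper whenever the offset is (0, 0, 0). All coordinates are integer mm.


cube([4317, 256, 2058]);


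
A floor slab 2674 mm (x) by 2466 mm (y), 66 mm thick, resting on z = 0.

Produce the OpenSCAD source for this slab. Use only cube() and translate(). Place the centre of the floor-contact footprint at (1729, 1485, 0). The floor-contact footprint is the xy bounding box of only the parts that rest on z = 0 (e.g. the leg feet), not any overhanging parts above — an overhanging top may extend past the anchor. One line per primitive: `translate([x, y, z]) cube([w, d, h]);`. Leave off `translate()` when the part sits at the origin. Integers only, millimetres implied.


translate([392, 252, 0]) cube([2674, 2466, 66]);


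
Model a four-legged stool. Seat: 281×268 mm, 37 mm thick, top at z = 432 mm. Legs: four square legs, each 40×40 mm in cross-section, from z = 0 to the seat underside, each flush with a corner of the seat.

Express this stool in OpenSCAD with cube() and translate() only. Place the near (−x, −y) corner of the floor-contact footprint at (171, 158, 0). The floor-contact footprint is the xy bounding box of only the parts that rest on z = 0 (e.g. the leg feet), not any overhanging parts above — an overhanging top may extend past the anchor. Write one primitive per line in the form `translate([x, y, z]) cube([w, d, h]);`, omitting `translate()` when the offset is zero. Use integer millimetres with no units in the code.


translate([171, 158, 395]) cube([281, 268, 37]);
translate([171, 158, 0]) cube([40, 40, 395]);
translate([412, 158, 0]) cube([40, 40, 395]);
translate([171, 386, 0]) cube([40, 40, 395]);
translate([412, 386, 0]) cube([40, 40, 395]);


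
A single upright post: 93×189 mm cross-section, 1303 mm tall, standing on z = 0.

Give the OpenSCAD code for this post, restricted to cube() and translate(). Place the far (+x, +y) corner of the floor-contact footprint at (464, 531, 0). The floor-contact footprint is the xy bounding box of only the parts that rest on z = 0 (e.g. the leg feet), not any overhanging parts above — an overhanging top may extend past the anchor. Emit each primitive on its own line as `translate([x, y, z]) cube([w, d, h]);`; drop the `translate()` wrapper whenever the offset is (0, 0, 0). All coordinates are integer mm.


translate([371, 342, 0]) cube([93, 189, 1303]);


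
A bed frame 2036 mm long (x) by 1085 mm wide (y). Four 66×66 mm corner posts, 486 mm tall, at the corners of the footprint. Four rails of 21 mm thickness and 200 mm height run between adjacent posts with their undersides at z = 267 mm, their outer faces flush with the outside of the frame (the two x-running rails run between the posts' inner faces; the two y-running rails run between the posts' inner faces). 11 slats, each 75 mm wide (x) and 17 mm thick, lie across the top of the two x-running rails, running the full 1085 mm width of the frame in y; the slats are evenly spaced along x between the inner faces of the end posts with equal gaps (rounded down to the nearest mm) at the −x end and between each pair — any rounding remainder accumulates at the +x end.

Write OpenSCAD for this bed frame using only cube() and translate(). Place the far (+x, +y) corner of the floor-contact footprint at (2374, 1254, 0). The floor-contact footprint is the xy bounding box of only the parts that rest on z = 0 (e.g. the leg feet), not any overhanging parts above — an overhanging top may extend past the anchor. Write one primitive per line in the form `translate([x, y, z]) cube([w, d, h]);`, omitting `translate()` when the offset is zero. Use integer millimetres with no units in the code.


// slat z = rail_z + rail_h = 267 + 200 = 467
// slat gap = ⌊(1904 − 11·75) / 12⌋ = 89
translate([338, 169, 0]) cube([66, 66, 486]);
translate([338, 1188, 0]) cube([66, 66, 486]);
translate([2308, 169, 0]) cube([66, 66, 486]);
translate([2308, 1188, 0]) cube([66, 66, 486]);
translate([404, 169, 267]) cube([1904, 21, 200]);
translate([404, 1233, 267]) cube([1904, 21, 200]);
translate([338, 235, 267]) cube([21, 953, 200]);
translate([2353, 235, 267]) cube([21, 953, 200]);
translate([493, 169, 467]) cube([75, 1085, 17]);
translate([657, 169, 467]) cube([75, 1085, 17]);
translate([821, 169, 467]) cube([75, 1085, 17]);
translate([985, 169, 467]) cube([75, 1085, 17]);
translate([1149, 169, 467]) cube([75, 1085, 17]);
translate([1313, 169, 467]) cube([75, 1085, 17]);
translate([1477, 169, 467]) cube([75, 1085, 17]);
translate([1641, 169, 467]) cube([75, 1085, 17]);
translate([1805, 169, 467]) cube([75, 1085, 17]);
translate([1969, 169, 467]) cube([75, 1085, 17]);
translate([2133, 169, 467]) cube([75, 1085, 17]);


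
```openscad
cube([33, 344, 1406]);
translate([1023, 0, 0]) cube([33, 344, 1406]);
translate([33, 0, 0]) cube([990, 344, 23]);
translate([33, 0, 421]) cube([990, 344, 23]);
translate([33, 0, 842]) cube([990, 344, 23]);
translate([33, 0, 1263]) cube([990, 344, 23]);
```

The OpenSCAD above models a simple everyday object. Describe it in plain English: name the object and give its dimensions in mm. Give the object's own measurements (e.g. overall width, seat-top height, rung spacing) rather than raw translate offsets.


An open bookshelf. Two side panels, each 33 mm thick, 344 mm deep and 1406 mm tall, stand 1056 mm apart (outside-to-outside). Between them sit 4 shelves, each 23 mm thick and 344 mm deep, spanning the full gap between the sides. The bottom shelf rests on the floor (its underside at z = 0) and the clear gap between one shelf's top and the next shelf's underside is 398 mm.


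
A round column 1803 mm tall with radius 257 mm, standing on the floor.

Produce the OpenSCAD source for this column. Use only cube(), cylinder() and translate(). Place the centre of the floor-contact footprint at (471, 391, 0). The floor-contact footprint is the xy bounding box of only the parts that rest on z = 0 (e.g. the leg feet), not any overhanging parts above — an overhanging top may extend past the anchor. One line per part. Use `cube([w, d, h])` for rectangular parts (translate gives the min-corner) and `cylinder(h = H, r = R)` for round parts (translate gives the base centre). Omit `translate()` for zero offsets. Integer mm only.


translate([471, 391, 0]) cylinder(h = 1803, r = 257);


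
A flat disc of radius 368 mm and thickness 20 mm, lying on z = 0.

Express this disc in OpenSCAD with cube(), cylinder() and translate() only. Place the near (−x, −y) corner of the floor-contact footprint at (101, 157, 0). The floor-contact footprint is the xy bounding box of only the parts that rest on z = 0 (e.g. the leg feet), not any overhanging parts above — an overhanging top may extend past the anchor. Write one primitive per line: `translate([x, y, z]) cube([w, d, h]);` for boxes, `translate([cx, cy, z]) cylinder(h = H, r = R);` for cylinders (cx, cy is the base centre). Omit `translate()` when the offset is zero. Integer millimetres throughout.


translate([469, 525, 0]) cylinder(h = 20, r = 368);


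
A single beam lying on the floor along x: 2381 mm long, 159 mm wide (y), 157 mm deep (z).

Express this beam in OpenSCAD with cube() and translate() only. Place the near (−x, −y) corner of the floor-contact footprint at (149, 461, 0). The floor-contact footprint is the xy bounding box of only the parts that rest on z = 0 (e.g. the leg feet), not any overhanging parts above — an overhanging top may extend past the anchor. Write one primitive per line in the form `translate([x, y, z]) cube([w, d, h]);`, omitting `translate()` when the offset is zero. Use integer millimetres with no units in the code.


translate([149, 461, 0]) cube([2381, 159, 157]);


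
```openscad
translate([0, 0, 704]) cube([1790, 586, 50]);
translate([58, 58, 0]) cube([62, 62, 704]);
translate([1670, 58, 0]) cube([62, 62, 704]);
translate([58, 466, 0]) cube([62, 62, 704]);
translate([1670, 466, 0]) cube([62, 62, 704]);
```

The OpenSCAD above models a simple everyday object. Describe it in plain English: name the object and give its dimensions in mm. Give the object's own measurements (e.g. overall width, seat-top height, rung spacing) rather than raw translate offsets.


A table: top 1790 mm (x) × 586 mm (y), 50 mm thick, upper face at z = 754 mm, on four 62×62 mm square legs, each inset 58 mm from the nearest pair of top edges from z = 0 to the bottom of the top.


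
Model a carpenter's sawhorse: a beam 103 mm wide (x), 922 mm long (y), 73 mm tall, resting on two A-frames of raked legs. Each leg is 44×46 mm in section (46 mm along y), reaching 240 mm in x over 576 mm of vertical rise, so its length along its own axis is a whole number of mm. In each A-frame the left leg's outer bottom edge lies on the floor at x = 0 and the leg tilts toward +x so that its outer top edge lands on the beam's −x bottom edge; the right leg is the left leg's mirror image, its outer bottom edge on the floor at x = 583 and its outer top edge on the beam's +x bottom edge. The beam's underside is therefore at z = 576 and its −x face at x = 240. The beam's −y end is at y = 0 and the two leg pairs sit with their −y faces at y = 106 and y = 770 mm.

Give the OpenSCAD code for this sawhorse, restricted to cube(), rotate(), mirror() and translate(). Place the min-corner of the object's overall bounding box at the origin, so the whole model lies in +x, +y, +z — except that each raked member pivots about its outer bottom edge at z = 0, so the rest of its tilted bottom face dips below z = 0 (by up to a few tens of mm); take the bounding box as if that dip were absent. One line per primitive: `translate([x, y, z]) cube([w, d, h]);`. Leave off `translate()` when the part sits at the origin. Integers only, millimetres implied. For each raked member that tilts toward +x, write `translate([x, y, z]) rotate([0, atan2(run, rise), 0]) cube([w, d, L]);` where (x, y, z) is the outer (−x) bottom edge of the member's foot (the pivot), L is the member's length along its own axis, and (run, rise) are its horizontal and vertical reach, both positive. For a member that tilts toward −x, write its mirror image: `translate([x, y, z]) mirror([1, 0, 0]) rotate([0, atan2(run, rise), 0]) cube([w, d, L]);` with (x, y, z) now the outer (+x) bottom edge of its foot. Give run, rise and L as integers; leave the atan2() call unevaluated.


translate([240, 0, 576]) cube([103, 922, 73]);
translate([0, 106, 0]) rotate([0, atan2(240, 576), 0]) cube([44, 46, 624]);
translate([583, 106, 0]) mirror([1, 0, 0]) rotate([0, atan2(240, 576), 0]) cube([44, 46, 624]);
translate([0, 770, 0]) rotate([0, atan2(240, 576), 0]) cube([44, 46, 624]);
translate([583, 770, 0]) mirror([1, 0, 0]) rotate([0, atan2(240, 576), 0]) cube([44, 46, 624]);


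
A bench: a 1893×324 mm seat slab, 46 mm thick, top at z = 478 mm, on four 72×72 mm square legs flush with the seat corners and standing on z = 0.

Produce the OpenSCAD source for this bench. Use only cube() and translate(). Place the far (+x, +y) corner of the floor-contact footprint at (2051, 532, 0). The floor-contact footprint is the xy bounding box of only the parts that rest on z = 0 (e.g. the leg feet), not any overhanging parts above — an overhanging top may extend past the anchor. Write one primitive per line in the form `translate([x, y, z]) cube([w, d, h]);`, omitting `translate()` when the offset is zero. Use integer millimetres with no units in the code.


translate([158, 208, 432]) cube([1893, 324, 46]);
translate([158, 208, 0]) cube([72, 72, 432]);
translate([158, 460, 0]) cube([72, 72, 432]);
translate([1979, 208, 0]) cube([72, 72, 432]);
translate([1979, 460, 0]) cube([72, 72, 432]);


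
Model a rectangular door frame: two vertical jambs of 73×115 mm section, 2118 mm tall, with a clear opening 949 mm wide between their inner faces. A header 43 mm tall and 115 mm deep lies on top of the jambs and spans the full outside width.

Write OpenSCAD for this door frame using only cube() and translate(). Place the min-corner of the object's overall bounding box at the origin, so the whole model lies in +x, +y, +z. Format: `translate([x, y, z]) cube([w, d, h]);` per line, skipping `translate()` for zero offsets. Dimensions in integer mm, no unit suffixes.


cube([73, 115, 2118]);
translate([1022, 0, 0]) cube([73, 115, 2118]);
translate([0, 0, 2118]) cube([1095, 115, 43]);


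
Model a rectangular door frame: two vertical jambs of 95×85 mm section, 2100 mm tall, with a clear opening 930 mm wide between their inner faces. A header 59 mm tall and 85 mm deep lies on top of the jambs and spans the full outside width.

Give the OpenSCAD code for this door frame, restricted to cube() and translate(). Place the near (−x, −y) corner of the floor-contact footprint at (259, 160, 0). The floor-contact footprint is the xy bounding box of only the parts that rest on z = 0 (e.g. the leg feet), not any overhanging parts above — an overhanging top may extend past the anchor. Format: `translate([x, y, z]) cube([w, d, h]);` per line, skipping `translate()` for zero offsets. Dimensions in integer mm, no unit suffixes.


translate([259, 160, 0]) cube([95, 85, 2100]);
translate([1284, 160, 0]) cube([95, 85, 2100]);
translate([259, 160, 2100]) cube([1120, 85, 59]);


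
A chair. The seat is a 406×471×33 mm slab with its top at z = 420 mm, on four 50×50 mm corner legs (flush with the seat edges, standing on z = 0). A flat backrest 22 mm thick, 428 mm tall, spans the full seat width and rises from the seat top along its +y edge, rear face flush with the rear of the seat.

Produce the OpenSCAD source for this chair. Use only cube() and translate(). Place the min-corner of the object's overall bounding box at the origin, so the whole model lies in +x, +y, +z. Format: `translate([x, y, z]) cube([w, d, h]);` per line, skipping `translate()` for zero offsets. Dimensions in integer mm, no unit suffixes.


// leg_h = 420 - 33 = 387
translate([0, 0, 387]) cube([406, 471, 33]);
cube([50, 50, 387]);
translate([356, 0, 0]) cube([50, 50, 387]);
translate([0, 421, 0]) cube([50, 50, 387]);
translate([356, 421, 0]) cube([50, 50, 387]);
translate([0, 449, 420]) cube([406, 22, 428]);


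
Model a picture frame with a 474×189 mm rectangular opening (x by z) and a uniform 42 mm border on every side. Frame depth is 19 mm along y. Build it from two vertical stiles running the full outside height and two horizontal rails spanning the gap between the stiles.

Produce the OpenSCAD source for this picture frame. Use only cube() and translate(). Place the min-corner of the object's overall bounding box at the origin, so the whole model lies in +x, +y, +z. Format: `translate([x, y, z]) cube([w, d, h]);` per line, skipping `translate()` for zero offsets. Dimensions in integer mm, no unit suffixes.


cube([42, 19, 273]);
translate([516, 0, 0]) cube([42, 19, 273]);
translate([42, 0, 0]) cube([474, 19, 42]);
translate([42, 0, 231]) cube([474, 19, 42]);
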